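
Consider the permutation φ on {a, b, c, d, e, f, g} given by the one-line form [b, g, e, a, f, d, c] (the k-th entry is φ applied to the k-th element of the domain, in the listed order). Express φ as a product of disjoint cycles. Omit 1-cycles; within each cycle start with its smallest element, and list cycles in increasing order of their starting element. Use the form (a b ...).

(a b g c e f d)

From a: a → b → g → c → e → f → d → a, closing the cycle (a b g c e f d).
Repeating from the next unused element and collecting all non-trivial cycles gives (a b g c e f d).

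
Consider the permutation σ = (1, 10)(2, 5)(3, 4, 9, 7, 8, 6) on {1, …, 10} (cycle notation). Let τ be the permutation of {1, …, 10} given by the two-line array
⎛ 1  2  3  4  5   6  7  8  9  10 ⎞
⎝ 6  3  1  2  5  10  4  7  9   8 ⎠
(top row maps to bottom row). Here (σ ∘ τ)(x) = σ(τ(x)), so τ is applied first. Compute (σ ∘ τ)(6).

1

τ(6) = 10, then σ(10) = 1; composing gives (σ ∘ τ)(6) = 1.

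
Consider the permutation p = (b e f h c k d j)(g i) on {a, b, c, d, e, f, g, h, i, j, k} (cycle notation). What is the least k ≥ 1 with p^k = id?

The cycle type of p is (8, 2, 1).
Since disjoint cycles commute, ord(p) = lcm(8, 2) = 8.

8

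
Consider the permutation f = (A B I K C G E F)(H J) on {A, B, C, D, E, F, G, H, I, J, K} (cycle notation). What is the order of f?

The disjoint cycles have lengths 8, 2, 1.
Since disjoint cycles commute, ord(f) = lcm(8, 2) = 8.

8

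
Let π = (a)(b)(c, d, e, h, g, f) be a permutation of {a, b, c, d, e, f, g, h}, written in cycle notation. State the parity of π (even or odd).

odd

The cycle lengths are 6, 1, 1.
A cycle is odd iff its length is even; π has 1 even-length cycle, so sgn(π) = (−1)^1 and π is odd.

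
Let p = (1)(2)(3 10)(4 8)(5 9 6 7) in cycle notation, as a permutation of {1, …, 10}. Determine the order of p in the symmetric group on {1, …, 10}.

The disjoint cycles have lengths 4, 2, 2, 1, 1.
Since disjoint cycles commute, ord(p) = lcm(4, 2, 2) = 4.

4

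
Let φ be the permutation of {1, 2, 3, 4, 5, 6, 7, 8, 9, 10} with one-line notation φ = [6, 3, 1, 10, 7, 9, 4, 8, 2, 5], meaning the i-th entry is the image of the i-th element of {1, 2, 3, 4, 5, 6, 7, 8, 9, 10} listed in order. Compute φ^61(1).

Tracing 1 → 6 → … returns to 1 after 5 steps, so 1 lies in a 5-cycle (1 6 9 2 3).
On a 5-cycle, φ^5 is the identity, so φ^61 = φ^1 there (61 ≡ 1 mod 5).
Stepping 1 place around the cycle: 1 → 6.

6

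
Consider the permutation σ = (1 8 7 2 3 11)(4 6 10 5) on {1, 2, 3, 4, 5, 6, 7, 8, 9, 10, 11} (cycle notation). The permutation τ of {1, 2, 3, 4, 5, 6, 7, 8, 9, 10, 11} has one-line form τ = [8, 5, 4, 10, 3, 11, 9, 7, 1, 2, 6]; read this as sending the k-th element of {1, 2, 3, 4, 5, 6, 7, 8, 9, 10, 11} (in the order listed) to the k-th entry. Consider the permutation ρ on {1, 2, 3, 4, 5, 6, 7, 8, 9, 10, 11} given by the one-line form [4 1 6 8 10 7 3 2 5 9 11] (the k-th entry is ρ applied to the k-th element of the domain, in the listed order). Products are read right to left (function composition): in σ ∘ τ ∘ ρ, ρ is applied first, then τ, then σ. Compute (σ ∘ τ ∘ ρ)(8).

4

Apply the permutations in order: ρ(8) = 2, then τ(2) = 5, then σ(5) = 4. So (σ ∘ τ ∘ ρ)(8) = 4.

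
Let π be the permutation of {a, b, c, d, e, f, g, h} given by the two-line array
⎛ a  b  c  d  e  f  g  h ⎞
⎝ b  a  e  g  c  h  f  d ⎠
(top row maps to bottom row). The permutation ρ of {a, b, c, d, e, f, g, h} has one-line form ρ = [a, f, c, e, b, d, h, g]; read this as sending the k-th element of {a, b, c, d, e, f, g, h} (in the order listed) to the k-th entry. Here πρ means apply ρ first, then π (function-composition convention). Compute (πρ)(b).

ρ(b) = f, then π(f) = h; composing gives (πρ)(b) = h.

h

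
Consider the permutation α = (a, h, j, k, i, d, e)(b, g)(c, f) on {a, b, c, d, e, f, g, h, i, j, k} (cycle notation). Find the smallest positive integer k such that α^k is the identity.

The cycle type of α is (7, 2, 2).
The order of α is the least common multiple of its cycle lengths: lcm(7, 2, 2) = 14.

14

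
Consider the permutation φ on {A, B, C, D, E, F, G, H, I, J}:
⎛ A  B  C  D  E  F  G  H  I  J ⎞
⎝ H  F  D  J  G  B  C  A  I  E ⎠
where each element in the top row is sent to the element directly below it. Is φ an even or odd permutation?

In disjoint-cycle form the cycle lengths are 5, 2, 2, 1.
A cycle of length ℓ contributes ℓ−1 transpositions, so φ is a product of 4 + 1 + 1 = 6 transpositions — even.

even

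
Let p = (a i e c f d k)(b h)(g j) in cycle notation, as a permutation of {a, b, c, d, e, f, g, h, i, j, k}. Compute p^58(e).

e lies in the 7-cycle (a i e c f d k).
On a 7-cycle, p^7 is the identity, so p^58 = p^2 there (58 ≡ 2 mod 7).
Advancing 2 steps from e: e → c → f.

f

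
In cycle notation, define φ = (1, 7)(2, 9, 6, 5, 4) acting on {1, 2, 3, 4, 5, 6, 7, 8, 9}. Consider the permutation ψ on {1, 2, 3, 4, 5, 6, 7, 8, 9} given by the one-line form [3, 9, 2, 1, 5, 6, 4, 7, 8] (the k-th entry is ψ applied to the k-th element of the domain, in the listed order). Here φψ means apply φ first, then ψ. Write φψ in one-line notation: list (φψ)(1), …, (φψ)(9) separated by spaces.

4 8 2 9 1 5 3 7 6

(φψ)(x) = ψ(φ(x)). Computing each image: ψ(φ(1)) = ψ(7) = 4, ψ(φ(2)) = ψ(9) = 8, ψ(φ(3)) = ψ(3) = 2, ψ(φ(4)) = ψ(2) = 9, ψ(φ(5)) = ψ(4) = 1, ψ(φ(6)) = ψ(5) = 5, ψ(φ(7)) = ψ(1) = 3, ψ(φ(8)) = ψ(8) = 7, ψ(φ(9)) = ψ(6) = 6.
Hence φψ = [4 8 2 9 1 5 3 7 6].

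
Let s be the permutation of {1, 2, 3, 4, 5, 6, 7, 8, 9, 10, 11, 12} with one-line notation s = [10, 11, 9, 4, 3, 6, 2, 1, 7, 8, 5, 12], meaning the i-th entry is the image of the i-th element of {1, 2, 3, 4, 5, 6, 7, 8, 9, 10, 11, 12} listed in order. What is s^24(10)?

10

Tracing 10 → 8 → … returns to 10 after 3 steps, so 10 lies in a 3-cycle (1, 10, 8).
Since the cycle has length 3, s^24 acts on it the same as s^0 (24 mod 3 = 0).
So s^24(10) = 10.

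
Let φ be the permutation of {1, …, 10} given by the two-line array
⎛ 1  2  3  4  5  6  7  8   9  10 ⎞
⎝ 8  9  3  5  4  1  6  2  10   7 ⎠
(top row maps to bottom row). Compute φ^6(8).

Tracing 8 → 2 → … returns to 8 after 7 steps, so 8 lies in a 7-cycle (1 8 2 9 10 7 6).
Stepping 6 places around the cycle: 8 → 2 → 9 → 10 → 7 → 6 → 1.

1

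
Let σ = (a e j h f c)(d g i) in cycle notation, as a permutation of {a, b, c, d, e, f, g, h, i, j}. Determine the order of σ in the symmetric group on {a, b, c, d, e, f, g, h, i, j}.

The disjoint cycles have lengths 6, 3, 1.
Since disjoint cycles commute, ord(σ) = lcm(6, 3) = 6.

6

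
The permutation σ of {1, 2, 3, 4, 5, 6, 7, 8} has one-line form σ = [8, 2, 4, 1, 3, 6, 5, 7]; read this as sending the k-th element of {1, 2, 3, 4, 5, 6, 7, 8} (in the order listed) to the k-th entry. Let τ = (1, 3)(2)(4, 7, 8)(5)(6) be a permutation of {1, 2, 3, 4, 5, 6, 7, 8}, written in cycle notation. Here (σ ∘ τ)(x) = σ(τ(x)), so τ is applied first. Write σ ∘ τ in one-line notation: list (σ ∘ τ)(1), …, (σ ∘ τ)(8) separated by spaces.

4 2 8 5 3 6 7 1

Chase each element through τ then σ: 1 → 3 → 4; 2 → 2 → 2; 3 → 1 → 8; 4 → 7 → 5; 5 → 5 → 3; 6 → 6 → 6; 7 → 8 → 7; 8 → 4 → 1.
So σ ∘ τ in one-line form is 4 2 8 5 3 6 7 1.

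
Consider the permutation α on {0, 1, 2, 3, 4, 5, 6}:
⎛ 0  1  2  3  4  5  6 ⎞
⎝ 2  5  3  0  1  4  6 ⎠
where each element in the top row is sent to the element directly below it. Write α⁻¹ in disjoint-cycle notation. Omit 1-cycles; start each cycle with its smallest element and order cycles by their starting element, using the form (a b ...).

(0 3 2)(1 4 5)

First write α in disjoint cycles: (0 2 3)(1 5 4).
The inverse reverses every cycle; in canonical form, α⁻¹ = (0 3 2)(1 4 5).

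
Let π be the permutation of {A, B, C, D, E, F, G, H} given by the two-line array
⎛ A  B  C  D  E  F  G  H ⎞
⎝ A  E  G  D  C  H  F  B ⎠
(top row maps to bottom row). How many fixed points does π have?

The fixed points (elements with π(x) = x) are {A, D}, so there are 2.

2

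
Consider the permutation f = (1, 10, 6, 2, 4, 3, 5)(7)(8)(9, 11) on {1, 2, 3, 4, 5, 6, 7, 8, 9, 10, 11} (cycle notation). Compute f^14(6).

6

6 lies in the 7-cycle (1, 10, 6, 2, 4, 3, 5).
Powers repeat with period 7 on this cycle, and 14 mod 7 = 0, so f^14(6) = f^0(6).
So f^14(6) = 6.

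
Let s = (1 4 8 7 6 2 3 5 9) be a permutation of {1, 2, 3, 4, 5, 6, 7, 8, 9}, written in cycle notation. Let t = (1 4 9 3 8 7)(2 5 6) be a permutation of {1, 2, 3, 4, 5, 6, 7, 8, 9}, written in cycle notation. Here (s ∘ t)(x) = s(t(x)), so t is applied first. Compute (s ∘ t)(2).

(s ∘ t)(2) = s(t(2)). t(2) = 5, then s(5) = 9. So (s ∘ t)(2) = 9.

9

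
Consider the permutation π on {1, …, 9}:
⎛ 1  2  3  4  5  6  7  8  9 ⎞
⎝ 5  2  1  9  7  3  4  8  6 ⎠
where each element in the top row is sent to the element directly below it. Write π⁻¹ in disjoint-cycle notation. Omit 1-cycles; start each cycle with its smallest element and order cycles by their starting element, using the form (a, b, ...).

(1, 3, 6, 9, 4, 7, 5)

First write π in disjoint cycles: (1, 5, 7, 4, 9, 6, 3).
The inverse reverses every cycle; in canonical form, π⁻¹ = (1, 3, 6, 9, 4, 7, 5).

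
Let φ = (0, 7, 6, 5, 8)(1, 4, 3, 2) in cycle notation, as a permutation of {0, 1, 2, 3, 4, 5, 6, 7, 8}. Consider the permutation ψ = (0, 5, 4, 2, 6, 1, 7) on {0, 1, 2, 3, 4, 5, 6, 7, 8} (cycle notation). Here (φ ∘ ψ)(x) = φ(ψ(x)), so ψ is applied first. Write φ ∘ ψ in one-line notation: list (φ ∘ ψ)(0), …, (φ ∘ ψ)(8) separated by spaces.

Chase each element through ψ then φ: 0 → 5 → 8; 1 → 7 → 6; 2 → 6 → 5; 3 → 3 → 2; 4 → 2 → 1; 5 → 4 → 3; 6 → 1 → 4; 7 → 0 → 7; 8 → 8 → 0.
Collecting the images, φ ∘ ψ = [8 6 5 2 1 3 4 7 0].

8 6 5 2 1 3 4 7 0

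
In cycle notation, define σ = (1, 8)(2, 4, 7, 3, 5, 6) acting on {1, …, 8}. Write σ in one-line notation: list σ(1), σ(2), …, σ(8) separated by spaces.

Each element maps to the next entry in its cycle (wrapping to the front): 1↦8, 2↦4, 3↦5, 4↦7, 5↦6, 6↦2, 7↦3, 8↦1.
So the one-line form is 8 4 5 7 6 2 3 1.

8 4 5 7 6 2 3 1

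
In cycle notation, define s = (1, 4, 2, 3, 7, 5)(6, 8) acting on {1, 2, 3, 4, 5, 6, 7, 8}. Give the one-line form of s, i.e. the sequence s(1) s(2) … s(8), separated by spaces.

Image by image: 1↦4, 2↦3, 3↦7, 4↦2, 5↦1, 6↦8, 7↦5, 8↦6.
Listing these in domain order gives 4 3 7 2 1 8 5 6.

4 3 7 2 1 8 5 6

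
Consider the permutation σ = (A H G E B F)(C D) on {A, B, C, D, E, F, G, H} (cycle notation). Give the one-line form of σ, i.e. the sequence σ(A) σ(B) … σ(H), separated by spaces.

Each element maps to the next entry in its cycle (wrapping to the front): A→H, B→F, C→D, D→C, E→B, F→A, G→E, H→G.
Listing these in domain order gives H F D C B A E G.

H F D C B A E G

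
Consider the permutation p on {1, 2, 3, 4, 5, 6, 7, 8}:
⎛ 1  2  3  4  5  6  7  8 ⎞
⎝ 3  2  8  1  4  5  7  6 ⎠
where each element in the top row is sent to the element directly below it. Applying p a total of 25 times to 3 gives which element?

Tracing 3 → 8 → … returns to 3 after 6 steps, so 3 lies in a 6-cycle (1, 3, 8, 6, 5, 4).
Powers repeat with period 6 on this cycle, and 25 mod 6 = 1, so p^25(3) = p^1(3).
Stepping 1 place around the cycle: 3 → 8.

8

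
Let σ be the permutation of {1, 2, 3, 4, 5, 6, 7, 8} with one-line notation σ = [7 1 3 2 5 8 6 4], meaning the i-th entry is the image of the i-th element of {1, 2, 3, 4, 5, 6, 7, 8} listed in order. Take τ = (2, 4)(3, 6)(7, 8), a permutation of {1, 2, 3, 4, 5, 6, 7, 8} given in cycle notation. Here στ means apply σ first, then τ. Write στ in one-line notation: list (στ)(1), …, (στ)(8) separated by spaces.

(στ)(x) = τ(σ(x)). Computing each image: τ(σ(1)) = τ(7) = 8, τ(σ(2)) = τ(1) = 1, τ(σ(3)) = τ(3) = 6, τ(σ(4)) = τ(2) = 4, τ(σ(5)) = τ(5) = 5, τ(σ(6)) = τ(8) = 7, τ(σ(7)) = τ(6) = 3, τ(σ(8)) = τ(4) = 2.
Hence στ = [8 1 6 4 5 7 3 2].

8 1 6 4 5 7 3 2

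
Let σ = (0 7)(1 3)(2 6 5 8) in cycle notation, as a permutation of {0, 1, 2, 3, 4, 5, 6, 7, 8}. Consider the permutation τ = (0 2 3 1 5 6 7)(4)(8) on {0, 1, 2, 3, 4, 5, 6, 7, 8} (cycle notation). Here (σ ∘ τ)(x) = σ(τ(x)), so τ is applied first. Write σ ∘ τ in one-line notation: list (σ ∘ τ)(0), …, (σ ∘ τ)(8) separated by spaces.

6 8 1 3 4 5 0 7 2

(σ ∘ τ)(x) = σ(τ(x)). Computing each image: σ(τ(0)) = σ(2) = 6, σ(τ(1)) = σ(5) = 8, σ(τ(2)) = σ(3) = 1, σ(τ(3)) = σ(1) = 3, σ(τ(4)) = σ(4) = 4, σ(τ(5)) = σ(6) = 5, σ(τ(6)) = σ(7) = 0, σ(τ(7)) = σ(0) = 7, σ(τ(8)) = σ(8) = 2.
Hence σ ∘ τ = [6 8 1 3 4 5 0 7 2].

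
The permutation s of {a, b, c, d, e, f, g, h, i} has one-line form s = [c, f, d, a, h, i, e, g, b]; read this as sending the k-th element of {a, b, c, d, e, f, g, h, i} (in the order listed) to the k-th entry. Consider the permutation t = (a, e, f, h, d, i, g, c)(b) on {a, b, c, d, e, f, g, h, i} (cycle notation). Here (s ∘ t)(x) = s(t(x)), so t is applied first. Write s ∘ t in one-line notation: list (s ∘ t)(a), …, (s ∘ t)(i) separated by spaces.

(s ∘ t)(x) = s(t(x)). Computing each image: s(t(a)) = s(e) = h, s(t(b)) = s(b) = f, s(t(c)) = s(a) = c, s(t(d)) = s(i) = b, s(t(e)) = s(f) = i, s(t(f)) = s(h) = g, s(t(g)) = s(c) = d, s(t(h)) = s(d) = a, s(t(i)) = s(g) = e.
Hence s ∘ t = [h f c b i g d a e].

h f c b i g d a e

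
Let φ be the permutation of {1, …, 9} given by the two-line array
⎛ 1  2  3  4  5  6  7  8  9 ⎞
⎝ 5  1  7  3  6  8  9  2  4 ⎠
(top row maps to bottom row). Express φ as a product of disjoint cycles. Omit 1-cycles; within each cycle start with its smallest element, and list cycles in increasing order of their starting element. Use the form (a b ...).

(1 5 6 8 2)(3 7 9 4)

Start at 1 and follow images: 1 → 5 → 6 → 8 → 2 → 1, giving the cycle (1 5 6 8 2).
Repeating from the next unused element and collecting all non-trivial cycles gives (1 5 6 8 2)(3 7 9 4).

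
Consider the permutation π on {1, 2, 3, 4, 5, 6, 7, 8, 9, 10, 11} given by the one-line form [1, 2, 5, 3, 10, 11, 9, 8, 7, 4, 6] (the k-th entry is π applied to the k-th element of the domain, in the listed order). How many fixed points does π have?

The fixed points (elements with π(x) = x) are {1, 2, 8}, so there are 3.

3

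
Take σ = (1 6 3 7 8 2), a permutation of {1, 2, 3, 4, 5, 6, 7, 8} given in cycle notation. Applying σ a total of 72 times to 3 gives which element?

3

3 lies in the 6-cycle (1 6 3 7 8 2).
Powers repeat with period 6 on this cycle, and 72 mod 6 = 0, so σ^72(3) = σ^0(3).
So σ^72(3) = 3.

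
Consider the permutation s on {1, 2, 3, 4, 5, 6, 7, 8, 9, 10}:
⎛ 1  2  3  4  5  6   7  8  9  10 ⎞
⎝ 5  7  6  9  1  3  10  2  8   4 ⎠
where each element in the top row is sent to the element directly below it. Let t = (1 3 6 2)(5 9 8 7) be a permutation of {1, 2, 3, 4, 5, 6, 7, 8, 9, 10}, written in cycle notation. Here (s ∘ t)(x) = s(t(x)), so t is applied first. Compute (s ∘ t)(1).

6

(s ∘ t)(1) = s(t(1)). t(1) = 3, then s(3) = 6. So (s ∘ t)(1) = 6.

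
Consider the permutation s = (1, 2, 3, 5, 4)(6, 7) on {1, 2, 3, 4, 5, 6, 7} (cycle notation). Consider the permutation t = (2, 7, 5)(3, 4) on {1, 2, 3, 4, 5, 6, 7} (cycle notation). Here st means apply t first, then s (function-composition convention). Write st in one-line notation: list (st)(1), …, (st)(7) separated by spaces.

(st)(x) = s(t(x)). Computing each image: s(t(1)) = s(1) = 2, s(t(2)) = s(7) = 6, s(t(3)) = s(4) = 1, s(t(4)) = s(3) = 5, s(t(5)) = s(2) = 3, s(t(6)) = s(6) = 7, s(t(7)) = s(5) = 4.
Hence st = [2 6 1 5 3 7 4].

2 6 1 5 3 7 4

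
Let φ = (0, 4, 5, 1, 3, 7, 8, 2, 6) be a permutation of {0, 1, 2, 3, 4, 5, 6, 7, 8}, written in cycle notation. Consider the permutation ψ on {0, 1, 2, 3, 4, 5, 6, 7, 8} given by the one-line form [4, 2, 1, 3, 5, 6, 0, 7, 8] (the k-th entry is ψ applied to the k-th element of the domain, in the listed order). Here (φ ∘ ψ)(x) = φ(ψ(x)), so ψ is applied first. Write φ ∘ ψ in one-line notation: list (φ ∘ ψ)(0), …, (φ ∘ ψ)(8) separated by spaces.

5 6 3 7 1 0 4 8 2

(φ ∘ ψ)(x) = φ(ψ(x)). Computing each image: φ(ψ(0)) = φ(4) = 5, φ(ψ(1)) = φ(2) = 6, φ(ψ(2)) = φ(1) = 3, φ(ψ(3)) = φ(3) = 7, φ(ψ(4)) = φ(5) = 1, φ(ψ(5)) = φ(6) = 0, φ(ψ(6)) = φ(0) = 4, φ(ψ(7)) = φ(7) = 8, φ(ψ(8)) = φ(8) = 2.
Hence φ ∘ ψ = [5 6 3 7 1 0 4 8 2].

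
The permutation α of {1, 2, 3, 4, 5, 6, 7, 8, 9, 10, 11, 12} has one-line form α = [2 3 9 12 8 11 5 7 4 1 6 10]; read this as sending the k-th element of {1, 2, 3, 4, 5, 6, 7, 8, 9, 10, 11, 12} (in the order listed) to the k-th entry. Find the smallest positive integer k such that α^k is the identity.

42

Writing α as disjoint cycles, the cycle lengths are 7, 3, 2.
The order is lcm(7, 3, 2) = 42.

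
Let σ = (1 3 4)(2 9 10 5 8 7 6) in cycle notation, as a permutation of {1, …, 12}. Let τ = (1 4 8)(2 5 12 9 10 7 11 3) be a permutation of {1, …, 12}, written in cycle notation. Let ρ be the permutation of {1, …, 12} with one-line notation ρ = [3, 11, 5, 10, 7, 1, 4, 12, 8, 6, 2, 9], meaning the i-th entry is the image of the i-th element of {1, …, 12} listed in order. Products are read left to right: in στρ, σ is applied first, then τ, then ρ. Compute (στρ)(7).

Chase 7: σ(7) = 6; τ(6) = 6; ρ(6) = 1. Hence (στρ)(7) = 1.

1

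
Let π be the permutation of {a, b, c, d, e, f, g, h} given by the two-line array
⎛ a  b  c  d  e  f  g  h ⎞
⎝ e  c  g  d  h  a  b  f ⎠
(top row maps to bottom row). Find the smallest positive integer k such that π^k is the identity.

Decomposing into disjoint cycles gives cycle lengths 4, 3, 1.
Since disjoint cycles commute, ord(π) = lcm(4, 3) = 12.

12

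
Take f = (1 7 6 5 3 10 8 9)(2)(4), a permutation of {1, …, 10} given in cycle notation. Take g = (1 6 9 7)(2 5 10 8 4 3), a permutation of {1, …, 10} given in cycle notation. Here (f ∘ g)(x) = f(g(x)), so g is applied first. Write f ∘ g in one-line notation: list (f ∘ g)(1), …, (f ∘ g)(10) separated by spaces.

(f ∘ g)(x) = f(g(x)). Computing each image: f(g(1)) = f(6) = 5, f(g(2)) = f(5) = 3, f(g(3)) = f(2) = 2, f(g(4)) = f(3) = 10, f(g(5)) = f(10) = 8, f(g(6)) = f(9) = 1, f(g(7)) = f(1) = 7, f(g(8)) = f(4) = 4, f(g(9)) = f(7) = 6, f(g(10)) = f(8) = 9.
Hence f ∘ g = [5 3 2 10 8 1 7 4 6 9].

5 3 2 10 8 1 7 4 6 9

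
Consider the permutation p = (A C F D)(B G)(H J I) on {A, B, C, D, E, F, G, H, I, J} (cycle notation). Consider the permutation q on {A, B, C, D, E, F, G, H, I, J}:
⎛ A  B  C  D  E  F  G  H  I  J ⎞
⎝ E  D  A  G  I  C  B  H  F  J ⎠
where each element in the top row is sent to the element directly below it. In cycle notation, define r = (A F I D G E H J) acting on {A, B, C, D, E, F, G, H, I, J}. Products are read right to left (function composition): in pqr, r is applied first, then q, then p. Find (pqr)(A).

Chase A: r(A) = F; q(F) = C; p(C) = F. Hence (pqr)(A) = F.

F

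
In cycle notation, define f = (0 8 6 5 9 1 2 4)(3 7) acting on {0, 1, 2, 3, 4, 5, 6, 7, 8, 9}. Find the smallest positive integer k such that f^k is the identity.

8

The cycle type of f is (8, 2).
Since disjoint cycles commute, ord(f) = lcm(8, 2) = 8.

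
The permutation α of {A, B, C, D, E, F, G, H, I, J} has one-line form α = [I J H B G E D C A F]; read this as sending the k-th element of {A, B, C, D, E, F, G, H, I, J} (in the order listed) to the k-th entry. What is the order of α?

6

Decomposing into disjoint cycles gives cycle lengths 6, 2, 2.
Since disjoint cycles commute, ord(α) = lcm(6, 2, 2) = 6.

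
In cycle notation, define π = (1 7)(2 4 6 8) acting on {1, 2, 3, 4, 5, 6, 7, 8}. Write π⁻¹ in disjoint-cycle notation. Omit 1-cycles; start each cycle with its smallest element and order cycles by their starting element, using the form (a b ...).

(1 7)(2 8 6 4)

Inverting a permutation written in cycle notation just reverses the order within every cycle.
Reversing each cycle of π and rotating so the smallest element leads gives (1 7)(2 8 6 4).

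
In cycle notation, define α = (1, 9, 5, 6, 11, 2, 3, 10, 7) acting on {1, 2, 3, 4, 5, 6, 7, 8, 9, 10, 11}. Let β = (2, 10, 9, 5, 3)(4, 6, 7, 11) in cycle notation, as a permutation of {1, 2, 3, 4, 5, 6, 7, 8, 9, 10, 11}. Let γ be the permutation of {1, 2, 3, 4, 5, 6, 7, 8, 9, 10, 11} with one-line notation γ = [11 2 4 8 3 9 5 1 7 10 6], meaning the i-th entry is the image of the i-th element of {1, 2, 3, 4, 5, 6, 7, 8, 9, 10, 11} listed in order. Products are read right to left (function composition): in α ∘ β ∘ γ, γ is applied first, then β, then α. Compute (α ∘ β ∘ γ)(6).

6

(α ∘ β ∘ γ)(6) = α(β(γ(6))). γ(6) = 9, then β(9) = 5, then α(5) = 6, so the result is 6.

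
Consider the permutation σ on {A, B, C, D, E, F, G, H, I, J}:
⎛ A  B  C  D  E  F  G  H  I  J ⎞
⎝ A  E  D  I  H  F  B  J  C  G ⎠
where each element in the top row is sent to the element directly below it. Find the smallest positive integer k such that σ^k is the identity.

The disjoint-cycle form of σ has cycle lengths 5, 3, 1, 1.
The order of σ is the least common multiple of its cycle lengths: lcm(5, 3) = 15.

15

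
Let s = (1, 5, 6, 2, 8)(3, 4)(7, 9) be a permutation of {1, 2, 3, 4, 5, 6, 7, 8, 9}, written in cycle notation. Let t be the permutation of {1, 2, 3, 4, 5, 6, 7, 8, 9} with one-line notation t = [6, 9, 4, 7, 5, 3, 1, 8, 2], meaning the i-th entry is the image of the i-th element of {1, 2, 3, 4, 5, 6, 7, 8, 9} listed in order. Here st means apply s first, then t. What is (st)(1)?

5

First apply s: s(1) = 5, then t(5) = 5. Thus (st)(1) = 5.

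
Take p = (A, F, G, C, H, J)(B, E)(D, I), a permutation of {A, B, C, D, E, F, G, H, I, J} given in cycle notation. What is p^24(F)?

F

F lies in the 6-cycle (A, F, G, C, H, J).
Powers repeat with period 6 on this cycle, and 24 mod 6 = 0, so p^24(F) = p^0(F).
So p^24(F) = F.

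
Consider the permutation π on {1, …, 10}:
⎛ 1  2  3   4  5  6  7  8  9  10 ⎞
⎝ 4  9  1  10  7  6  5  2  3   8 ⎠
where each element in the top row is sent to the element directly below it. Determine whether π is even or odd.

odd

In disjoint-cycle form the cycle lengths are 7, 2, 1.
A cycle of length ℓ contributes ℓ−1 transpositions, so π is a product of 6 + 1 = 7 transpositions — odd.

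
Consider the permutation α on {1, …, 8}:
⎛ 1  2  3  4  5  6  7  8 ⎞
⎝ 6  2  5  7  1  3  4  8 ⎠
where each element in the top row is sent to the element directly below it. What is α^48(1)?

Tracing 1 → 6 → … returns to 1 after 4 steps, so 1 lies in a 4-cycle (1 6 3 5).
Since the cycle has length 4, α^48 acts on it the same as α^0 (48 mod 4 = 0).
So α^48(1) = 1.

1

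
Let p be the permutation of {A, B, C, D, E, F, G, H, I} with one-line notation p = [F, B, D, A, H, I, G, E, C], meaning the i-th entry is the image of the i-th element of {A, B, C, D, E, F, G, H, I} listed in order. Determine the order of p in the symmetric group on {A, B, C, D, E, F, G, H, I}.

Writing p as disjoint cycles, the cycle lengths are 5, 2, 1, 1.
Since disjoint cycles commute, ord(p) = lcm(5, 2) = 10.

10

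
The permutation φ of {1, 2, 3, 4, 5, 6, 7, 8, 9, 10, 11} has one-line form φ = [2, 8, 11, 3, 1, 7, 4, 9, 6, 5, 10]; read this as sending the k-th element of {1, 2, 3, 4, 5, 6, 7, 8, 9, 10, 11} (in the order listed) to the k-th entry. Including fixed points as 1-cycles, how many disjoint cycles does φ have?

The cycle decomposition is (1, 2, 8, 9, 6, 7, 4, 3, 11, 10, 5), which has 1 cycle (counting 1-cycles).

1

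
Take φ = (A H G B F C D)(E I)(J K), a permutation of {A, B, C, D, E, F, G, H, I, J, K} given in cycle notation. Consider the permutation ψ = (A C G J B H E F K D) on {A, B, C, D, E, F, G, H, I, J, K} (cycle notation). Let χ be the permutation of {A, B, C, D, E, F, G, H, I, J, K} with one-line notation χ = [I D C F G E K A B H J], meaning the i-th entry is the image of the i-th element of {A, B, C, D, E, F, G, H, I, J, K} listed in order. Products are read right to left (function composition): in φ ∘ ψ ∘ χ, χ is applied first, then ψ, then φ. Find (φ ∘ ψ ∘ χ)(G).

A

Apply the permutations in order: χ(G) = K, then ψ(K) = D, then φ(D) = A. So (φ ∘ ψ ∘ χ)(G) = A.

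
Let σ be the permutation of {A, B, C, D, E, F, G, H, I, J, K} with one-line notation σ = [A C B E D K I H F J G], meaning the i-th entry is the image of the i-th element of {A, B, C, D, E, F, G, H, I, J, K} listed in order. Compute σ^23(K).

Tracing K → G → … returns to K after 4 steps, so K lies in a 4-cycle (F, K, G, I).
Since the cycle has length 4, σ^23 acts on it the same as σ^3 (23 mod 4 = 3).
Stepping 3 places around the cycle: K → G → I → F.

F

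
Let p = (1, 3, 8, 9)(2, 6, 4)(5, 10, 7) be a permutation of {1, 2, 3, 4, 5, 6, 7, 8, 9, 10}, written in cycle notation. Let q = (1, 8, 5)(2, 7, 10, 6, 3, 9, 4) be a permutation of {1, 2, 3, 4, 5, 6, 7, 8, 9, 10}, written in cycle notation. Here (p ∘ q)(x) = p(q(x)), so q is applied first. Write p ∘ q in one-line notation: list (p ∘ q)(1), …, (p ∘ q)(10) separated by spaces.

For each element, apply q then p: 1 → 8 → 9; 2 → 7 → 5; 3 → 9 → 1; 4 → 2 → 6; 5 → 1 → 3; 6 → 3 → 8; 7 → 10 → 7; 8 → 5 → 10; 9 → 4 → 2; 10 → 6 → 4.
Collecting the images, p ∘ q = [9 5 1 6 3 8 7 10 2 4].

9 5 1 6 3 8 7 10 2 4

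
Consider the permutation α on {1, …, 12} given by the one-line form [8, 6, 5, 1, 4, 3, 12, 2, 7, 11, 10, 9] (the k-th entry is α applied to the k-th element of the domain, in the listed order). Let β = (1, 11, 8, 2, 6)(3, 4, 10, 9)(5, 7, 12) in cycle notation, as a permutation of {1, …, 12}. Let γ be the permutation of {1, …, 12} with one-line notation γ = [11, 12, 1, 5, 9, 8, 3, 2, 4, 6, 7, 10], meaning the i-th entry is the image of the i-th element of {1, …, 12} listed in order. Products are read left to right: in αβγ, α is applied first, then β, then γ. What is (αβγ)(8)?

(αβγ)(8) = γ(β(α(8))). α(8) = 2, then β(2) = 6, then γ(6) = 8, so the result is 8.

8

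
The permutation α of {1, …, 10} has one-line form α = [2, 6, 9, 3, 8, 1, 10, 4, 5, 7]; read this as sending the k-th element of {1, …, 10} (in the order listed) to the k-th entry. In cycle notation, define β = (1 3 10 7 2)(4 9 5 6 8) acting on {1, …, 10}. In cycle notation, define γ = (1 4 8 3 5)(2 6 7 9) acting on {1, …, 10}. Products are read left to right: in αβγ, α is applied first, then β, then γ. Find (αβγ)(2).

3

(αβγ)(2) = γ(β(α(2))). α(2) = 6, then β(6) = 8, then γ(8) = 3, so the result is 3.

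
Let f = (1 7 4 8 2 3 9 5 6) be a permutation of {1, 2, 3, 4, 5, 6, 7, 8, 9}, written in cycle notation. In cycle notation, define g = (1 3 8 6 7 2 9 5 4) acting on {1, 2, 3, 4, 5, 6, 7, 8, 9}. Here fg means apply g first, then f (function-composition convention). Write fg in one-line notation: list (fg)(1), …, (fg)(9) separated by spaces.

(fg)(x) = f(g(x)). Computing each image: f(g(1)) = f(3) = 9, f(g(2)) = f(9) = 5, f(g(3)) = f(8) = 2, f(g(4)) = f(1) = 7, f(g(5)) = f(4) = 8, f(g(6)) = f(7) = 4, f(g(7)) = f(2) = 3, f(g(8)) = f(6) = 1, f(g(9)) = f(5) = 6.
Hence fg = [9 5 2 7 8 4 3 1 6].

9 5 2 7 8 4 3 1 6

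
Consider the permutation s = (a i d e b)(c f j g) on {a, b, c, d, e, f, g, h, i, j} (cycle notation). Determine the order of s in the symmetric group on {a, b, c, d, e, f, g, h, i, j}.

The cycle type of s is (5, 4, 1).
The order is lcm(5, 4) = 20.

20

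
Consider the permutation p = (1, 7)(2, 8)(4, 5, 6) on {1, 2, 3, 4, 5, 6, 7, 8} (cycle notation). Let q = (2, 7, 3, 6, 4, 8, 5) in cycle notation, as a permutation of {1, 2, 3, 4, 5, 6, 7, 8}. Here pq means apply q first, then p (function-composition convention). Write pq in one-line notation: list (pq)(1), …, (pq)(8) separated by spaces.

7 1 4 2 8 5 3 6

Chase each element through q then p: 1 → 1 → 7; 2 → 7 → 1; 3 → 6 → 4; 4 → 8 → 2; 5 → 2 → 8; 6 → 4 → 5; 7 → 3 → 3; 8 → 5 → 6.
So pq in one-line form is 7 1 4 2 8 5 3 6.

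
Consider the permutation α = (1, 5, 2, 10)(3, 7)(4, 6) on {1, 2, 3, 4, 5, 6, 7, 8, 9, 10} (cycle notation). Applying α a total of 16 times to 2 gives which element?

2 lies in the 4-cycle (1, 5, 2, 10).
Powers repeat with period 4 on this cycle, and 16 mod 4 = 0, so α^16(2) = α^0(2).
So α^16(2) = 2.

2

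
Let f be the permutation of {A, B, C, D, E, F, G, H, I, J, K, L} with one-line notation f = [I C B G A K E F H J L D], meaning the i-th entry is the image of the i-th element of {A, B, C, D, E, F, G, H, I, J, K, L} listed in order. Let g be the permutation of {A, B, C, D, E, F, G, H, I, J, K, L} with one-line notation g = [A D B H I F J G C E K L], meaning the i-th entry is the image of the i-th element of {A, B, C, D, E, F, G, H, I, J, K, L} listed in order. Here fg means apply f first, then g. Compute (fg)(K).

L

First apply f: f(K) = L, then g(L) = L. Thus (fg)(K) = L.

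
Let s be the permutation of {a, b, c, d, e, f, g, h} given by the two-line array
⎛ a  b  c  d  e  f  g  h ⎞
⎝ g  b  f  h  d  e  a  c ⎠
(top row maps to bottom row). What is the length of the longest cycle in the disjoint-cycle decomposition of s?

Decomposing into disjoint cycles gives (a, g)(c, f, e, d, h); the longest has length 5.

5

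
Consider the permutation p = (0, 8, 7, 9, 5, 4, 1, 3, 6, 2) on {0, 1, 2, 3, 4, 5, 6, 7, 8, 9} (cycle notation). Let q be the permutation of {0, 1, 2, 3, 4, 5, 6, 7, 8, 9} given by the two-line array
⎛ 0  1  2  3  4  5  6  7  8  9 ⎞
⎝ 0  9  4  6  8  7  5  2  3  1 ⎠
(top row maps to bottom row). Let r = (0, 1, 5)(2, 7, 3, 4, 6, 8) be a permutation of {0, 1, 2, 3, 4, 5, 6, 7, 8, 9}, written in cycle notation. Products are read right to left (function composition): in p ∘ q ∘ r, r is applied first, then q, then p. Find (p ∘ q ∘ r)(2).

0

Apply the permutations in order: r(2) = 7, then q(7) = 2, then p(2) = 0. So (p ∘ q ∘ r)(2) = 0.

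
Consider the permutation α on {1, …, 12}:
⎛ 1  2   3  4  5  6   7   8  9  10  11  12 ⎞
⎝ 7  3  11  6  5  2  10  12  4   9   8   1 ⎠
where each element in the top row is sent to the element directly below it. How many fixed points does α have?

1

The fixed points (elements with α(x) = x) are {5}, so there is 1.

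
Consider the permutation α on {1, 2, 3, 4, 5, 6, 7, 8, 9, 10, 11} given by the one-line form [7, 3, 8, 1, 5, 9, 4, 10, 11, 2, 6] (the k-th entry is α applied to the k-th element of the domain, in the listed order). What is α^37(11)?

Tracing 11 → 6 → … returns to 11 after 3 steps, so 11 lies in a 3-cycle (6 9 11).
Since the cycle has length 3, α^37 acts on it the same as α^1 (37 mod 3 = 1).
Advancing 1 step from 11: 11 → 6.

6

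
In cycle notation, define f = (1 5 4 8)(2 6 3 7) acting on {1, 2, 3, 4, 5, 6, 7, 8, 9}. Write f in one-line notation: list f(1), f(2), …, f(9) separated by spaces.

5 6 7 8 4 3 2 1 9

Each element maps to the next entry in its cycle (wrapping to the front): 1↦5, 2↦6, 3↦7, 4↦8, 5↦4, 6↦3, 7↦2, 8↦1, 9↦9.
So the one-line form is 5 6 7 8 4 3 2 1 9.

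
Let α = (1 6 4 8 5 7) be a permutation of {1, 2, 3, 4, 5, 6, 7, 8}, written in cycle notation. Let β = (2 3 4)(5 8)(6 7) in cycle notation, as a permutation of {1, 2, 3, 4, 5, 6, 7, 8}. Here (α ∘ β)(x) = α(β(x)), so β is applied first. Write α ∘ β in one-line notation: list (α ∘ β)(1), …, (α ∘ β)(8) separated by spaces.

For each element, apply β then α: 1 → 1 → 6; 2 → 3 → 3; 3 → 4 → 8; 4 → 2 → 2; 5 → 8 → 5; 6 → 7 → 1; 7 → 6 → 4; 8 → 5 → 7.
Collecting the images, α ∘ β = [6 3 8 2 5 1 4 7].

6 3 8 2 5 1 4 7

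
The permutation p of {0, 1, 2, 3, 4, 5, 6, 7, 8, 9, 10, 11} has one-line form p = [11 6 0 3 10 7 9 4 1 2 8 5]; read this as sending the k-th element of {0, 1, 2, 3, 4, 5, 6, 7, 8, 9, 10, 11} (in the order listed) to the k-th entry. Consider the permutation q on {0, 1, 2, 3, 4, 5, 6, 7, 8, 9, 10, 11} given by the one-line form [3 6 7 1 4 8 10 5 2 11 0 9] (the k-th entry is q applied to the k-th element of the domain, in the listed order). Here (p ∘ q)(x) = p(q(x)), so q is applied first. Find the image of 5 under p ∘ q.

First apply q: q(5) = 8, then p(8) = 1. Thus (p ∘ q)(5) = 1.

1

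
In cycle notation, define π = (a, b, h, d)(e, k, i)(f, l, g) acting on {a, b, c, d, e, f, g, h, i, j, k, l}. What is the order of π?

The disjoint cycles have lengths 4, 3, 3, 1, 1.
The order of π is the least common multiple of its cycle lengths: lcm(4, 3, 3) = 12.

12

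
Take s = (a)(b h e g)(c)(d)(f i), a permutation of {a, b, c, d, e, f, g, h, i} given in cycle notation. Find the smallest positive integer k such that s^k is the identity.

The cycle type of s is (4, 2, 1, 1, 1).
Since disjoint cycles commute, ord(s) = lcm(4, 2) = 4.

4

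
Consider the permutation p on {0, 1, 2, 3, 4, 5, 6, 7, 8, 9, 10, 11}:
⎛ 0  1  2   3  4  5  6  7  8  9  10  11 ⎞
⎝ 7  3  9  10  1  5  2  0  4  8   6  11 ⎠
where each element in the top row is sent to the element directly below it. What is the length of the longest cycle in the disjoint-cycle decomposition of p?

8

Decomposing into disjoint cycles gives (0, 7)(1, 3, 10, 6, 2, 9, 8, 4); the longest has length 8.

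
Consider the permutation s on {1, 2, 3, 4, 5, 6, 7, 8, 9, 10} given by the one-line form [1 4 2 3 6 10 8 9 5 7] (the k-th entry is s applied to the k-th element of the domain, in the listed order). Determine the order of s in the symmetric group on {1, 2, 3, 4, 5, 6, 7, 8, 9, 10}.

The disjoint-cycle form of s has cycle lengths 6, 3, 1.
The order of s is the least common multiple of its cycle lengths: lcm(6, 3) = 6.

6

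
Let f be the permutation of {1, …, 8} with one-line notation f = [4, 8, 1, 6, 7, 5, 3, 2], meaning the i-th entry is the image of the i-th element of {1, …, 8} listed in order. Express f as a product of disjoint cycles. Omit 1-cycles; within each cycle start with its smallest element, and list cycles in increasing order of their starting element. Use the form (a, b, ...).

Iterating f from 1 gives 1 → 4 → 6 → 5 → 7 → 3 → 1; that is the 6-cycle (1, 4, 6, 5, 7, 3).
Repeating from the next unused element and collecting all non-trivial cycles gives (1, 4, 6, 5, 7, 3)(2, 8).

(1, 4, 6, 5, 7, 3)(2, 8)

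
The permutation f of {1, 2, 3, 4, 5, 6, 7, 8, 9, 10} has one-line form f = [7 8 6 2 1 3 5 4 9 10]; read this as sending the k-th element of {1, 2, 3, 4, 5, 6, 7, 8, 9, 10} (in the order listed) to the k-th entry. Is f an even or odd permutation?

In disjoint-cycle form the cycle lengths are 3, 3, 2, 1, 1.
A cycle is odd iff its length is even; f has 1 even-length cycle, so sgn(f) = (−1)^1 and f is odd.

odd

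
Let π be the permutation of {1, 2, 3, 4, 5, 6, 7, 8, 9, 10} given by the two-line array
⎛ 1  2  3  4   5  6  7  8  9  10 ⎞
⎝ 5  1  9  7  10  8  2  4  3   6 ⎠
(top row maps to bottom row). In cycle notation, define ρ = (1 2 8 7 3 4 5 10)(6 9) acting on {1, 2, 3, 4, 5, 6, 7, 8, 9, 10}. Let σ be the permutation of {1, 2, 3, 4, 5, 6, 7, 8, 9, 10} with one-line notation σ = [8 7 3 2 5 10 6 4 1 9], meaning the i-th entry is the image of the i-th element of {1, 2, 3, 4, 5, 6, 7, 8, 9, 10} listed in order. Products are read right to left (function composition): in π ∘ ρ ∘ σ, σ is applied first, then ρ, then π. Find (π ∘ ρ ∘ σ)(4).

(π ∘ ρ ∘ σ)(4) = π(ρ(σ(4))). σ(4) = 2, then ρ(2) = 8, then π(8) = 4, so the result is 4.

4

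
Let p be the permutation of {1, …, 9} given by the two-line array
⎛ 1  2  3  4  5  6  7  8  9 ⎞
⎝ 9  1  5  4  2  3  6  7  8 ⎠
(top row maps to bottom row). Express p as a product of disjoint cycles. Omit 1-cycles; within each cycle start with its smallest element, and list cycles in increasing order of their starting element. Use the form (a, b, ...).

(1, 9, 8, 7, 6, 3, 5, 2)

Iterating p from 1 gives 1 → 9 → 8 → 7 → 6 → 3 → 5 → 2 → 1; that is the 8-cycle (1, 9, 8, 7, 6, 3, 5, 2).
Continuing from each remaining unvisited element yields (1, 9, 8, 7, 6, 3, 5, 2).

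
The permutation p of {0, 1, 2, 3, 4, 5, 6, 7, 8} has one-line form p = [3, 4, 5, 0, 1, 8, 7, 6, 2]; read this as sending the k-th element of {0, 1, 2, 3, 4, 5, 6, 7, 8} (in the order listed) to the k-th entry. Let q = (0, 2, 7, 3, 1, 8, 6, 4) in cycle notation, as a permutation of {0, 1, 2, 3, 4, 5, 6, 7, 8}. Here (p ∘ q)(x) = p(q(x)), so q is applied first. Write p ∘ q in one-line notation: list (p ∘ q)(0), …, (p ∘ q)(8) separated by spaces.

5 2 6 4 3 8 1 0 7

(p ∘ q)(x) = p(q(x)). Computing each image: p(q(0)) = p(2) = 5, p(q(1)) = p(8) = 2, p(q(2)) = p(7) = 6, p(q(3)) = p(1) = 4, p(q(4)) = p(0) = 3, p(q(5)) = p(5) = 8, p(q(6)) = p(4) = 1, p(q(7)) = p(3) = 0, p(q(8)) = p(6) = 7.
Hence p ∘ q = [5 2 6 4 3 8 1 0 7].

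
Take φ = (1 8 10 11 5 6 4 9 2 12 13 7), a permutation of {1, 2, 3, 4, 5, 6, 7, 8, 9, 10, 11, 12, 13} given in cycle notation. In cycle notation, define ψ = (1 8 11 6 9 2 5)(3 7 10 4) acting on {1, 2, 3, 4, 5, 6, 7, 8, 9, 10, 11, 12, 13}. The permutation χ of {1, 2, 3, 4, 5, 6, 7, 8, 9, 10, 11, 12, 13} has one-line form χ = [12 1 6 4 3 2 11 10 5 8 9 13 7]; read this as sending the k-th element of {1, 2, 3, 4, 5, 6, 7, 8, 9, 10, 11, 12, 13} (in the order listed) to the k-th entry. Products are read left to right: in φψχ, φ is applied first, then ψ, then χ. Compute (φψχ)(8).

Chase 8: φ(8) = 10; ψ(10) = 4; χ(4) = 4. Hence (φψχ)(8) = 4.

4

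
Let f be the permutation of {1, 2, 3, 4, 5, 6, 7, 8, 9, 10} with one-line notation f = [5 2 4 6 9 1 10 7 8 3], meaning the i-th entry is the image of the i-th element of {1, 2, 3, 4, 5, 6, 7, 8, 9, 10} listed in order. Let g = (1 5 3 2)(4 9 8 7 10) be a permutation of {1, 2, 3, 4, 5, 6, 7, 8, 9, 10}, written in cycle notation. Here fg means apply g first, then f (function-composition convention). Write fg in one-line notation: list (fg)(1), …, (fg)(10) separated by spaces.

9 5 2 8 4 1 3 10 7 6

(fg)(x) = f(g(x)). Computing each image: f(g(1)) = f(5) = 9, f(g(2)) = f(1) = 5, f(g(3)) = f(2) = 2, f(g(4)) = f(9) = 8, f(g(5)) = f(3) = 4, f(g(6)) = f(6) = 1, f(g(7)) = f(10) = 3, f(g(8)) = f(7) = 10, f(g(9)) = f(8) = 7, f(g(10)) = f(4) = 6.
Hence fg = [9 5 2 8 4 1 3 10 7 6].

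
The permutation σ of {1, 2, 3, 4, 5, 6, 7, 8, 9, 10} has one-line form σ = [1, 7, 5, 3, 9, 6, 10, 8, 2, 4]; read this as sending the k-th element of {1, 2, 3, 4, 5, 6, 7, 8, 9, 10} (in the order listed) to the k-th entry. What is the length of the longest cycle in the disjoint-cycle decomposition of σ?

7

Decomposing into disjoint cycles gives (2, 7, 10, 4, 3, 5, 9); the longest has length 7.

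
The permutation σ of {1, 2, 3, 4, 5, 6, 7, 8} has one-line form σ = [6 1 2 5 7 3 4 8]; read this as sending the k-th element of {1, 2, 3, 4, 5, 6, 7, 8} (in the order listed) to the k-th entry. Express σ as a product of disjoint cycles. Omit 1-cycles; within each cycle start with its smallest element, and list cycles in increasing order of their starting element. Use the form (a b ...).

Start at 1 and follow images: 1 → 6 → 3 → 2 → 1, giving the cycle (1 6 3 2).
Continuing from each remaining unvisited element yields (1 6 3 2)(4 5 7).

(1 6 3 2)(4 5 7)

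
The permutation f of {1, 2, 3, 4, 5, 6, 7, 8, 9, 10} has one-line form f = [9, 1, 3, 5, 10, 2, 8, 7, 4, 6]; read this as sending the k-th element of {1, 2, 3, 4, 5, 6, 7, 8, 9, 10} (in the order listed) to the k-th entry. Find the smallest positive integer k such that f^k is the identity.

The disjoint-cycle form of f has cycle lengths 7, 2, 1.
The order of f is the least common multiple of its cycle lengths: lcm(7, 2) = 14.

14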